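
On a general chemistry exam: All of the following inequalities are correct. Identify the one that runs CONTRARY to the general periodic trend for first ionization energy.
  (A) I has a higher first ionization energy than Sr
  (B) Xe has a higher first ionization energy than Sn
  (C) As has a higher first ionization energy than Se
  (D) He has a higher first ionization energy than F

The general trend: first ionization energy increases across a period and decreases down a group.
(A) I (period 5, group 17) vs Sr (period 5, group 2): the stated order agrees with the simple trend.
(B) Xe (period 5, group 18) vs Sn (period 5, group 14): the stated order agrees with the simple trend.
(C) As (period 4, group 15) vs Se (period 4, group 16): the stated order contradicts the simple trend.
(D) He (period 1, group 18) vs F (period 2, group 17): the stated order agrees with the simple trend.
The exception is (C): Se (4p⁴) ionizes more easily than half-filled As (4p³).

(C)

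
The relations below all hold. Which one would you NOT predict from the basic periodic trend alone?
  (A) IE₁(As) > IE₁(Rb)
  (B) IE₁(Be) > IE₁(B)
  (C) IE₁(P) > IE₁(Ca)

(B)

The general trend: first ionisation energy increases across a period and decreases down a group.
(A) As (period 4, group 15) vs Rb (period 5, group 1): the stated order agrees with the simple trend.
(B) Be (period 2, group 2) vs B (period 2, group 13): the stated order contradicts the simple trend.
(C) P (period 3, group 15) vs Ca (period 4, group 2): the stated order agrees with the simple trend.
The exception is (B): removing B's lone 2p electron is easier than breaking Be's filled 2s².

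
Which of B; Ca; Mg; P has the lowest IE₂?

IE_2 is the cost of taking one more electron from the +1 cation: B⁺ still has 2 valence electrons; Ca⁺ still has 1 valence electron; Mg⁺ still has 1 valence electron; P⁺ still has 4 valence electrons.
All are still removing valence electrons, so compare the +1 ions as you would atoms: IE_2 generally rises across a period (higher Z_eff) and falls down a group (larger shell), subject to the usual subshell exceptions.
Valence configurations: B⁺ [He]2s², Ca⁺ [Ar]4s¹, Mg⁺ [Ne]3s¹, P⁺ [Ne]3s²3p².
Tabulated IE_2 (kJ/mol): B 2427, Ca 1145, Mg 1451, P 1907.
So the second ionization energies run Ca < Mg < P < B.

Ca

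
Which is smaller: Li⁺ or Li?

Forming Li⁺ removes 1 electron from Li. Fewer electrons for the same nuclear charge means less shielding and a higher Z_eff on the remaining electrons, and for main-group metals the entire outer shell is lost.
A cation is smaller than its parent atom: Li⁺ < Li.

Li⁺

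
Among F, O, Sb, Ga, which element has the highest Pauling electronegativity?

O is in period 2, group 16; F is in period 2, group 17; Ga is in period 4, group 13; Sb is in period 5, group 15.
Electronegativity increases across a period and decreases down a group, tracking effective nuclear charge and atomic size.
Here both period and group differ, so the two effects have to be weighed against each other.
Sb > Ga: the two effects oppose for this pair; the across-period effect wins (2.05 vs 1.81).
O > Sb: both effects reinforce here, so O is clearly the higher of the two.
F > O: F lies to the right of O in period 2, so the across-period effect alone puts F higher.
Approximate values (Pauling): O 3.44, F 3.98, Ga 1.81, Sb 2.05.
The highest Pauling electronegativity among these belongs to F.

F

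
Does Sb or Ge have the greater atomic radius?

Ge is in period 4, group 14; Sb is in period 5, group 15.
Atomic radius shrinks across a period as nuclear charge pulls the same shell inward, and grows down a group as new shells are added.
A diagonal step moves right (one effect) and down (the opposite effect) at once.
Sb > Ge: the two effects oppose for this pair; the down-group effect wins (140 vs 121 pm).
Approximate values (pm): Ge 121, Sb 140.
So Sb has the greater atomic radius (Sb > Ge).

Sb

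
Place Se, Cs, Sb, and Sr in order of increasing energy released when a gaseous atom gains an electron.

Se is in period 4, group 16; Sr is in period 5, group 2; Sb is in period 5, group 15; Cs is in period 6, group 1.
Atoms with high Z_eff and room in the valence shell (especially the halogens) have the most exothermic electron affinities.
Here both period and group differ, so the two effects have to be weighed against each other.
Cs > Sr: this pair runs against the simple trend — see the exception note.
Sb > Cs: relative to Cs, both the across-period and down-group shifts push Sb's electron affinity up.
Se > Sb: relative to Sb, both the across-period and down-group shifts push Se's electron affinity up.
Note the exception: Cs has a higher electron affinity than Sr, contrary to the simple trend — adding an electron to Sr (ns²) has to open a new, higher-energy np subshell, which is unfavourable.
For reference (kJ/mol): Se 195, Sr 5, Sb 103, Cs 46.
So from lowest to highest: Sr < Cs < Sb < Se.

Sr < Cs < Sb < Se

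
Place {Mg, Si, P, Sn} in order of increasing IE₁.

Sn, Mg, Si, P

Mg is in period 3, group 2; Si is in period 3, group 14; P is in period 3, group 15; Sn is in period 5, group 14.
IE₁ increases left→right with effective nuclear charge and decreases top→bottom as the valence shell moves farther out.
These span different periods and groups, so the two trends combine.
Mg > Sn: the two effects oppose for this pair; the down-group effect wins (738 vs 709 kJ/mol).
Si > Mg: both are in period 3; the period trend gives Si the larger value.
P > Si: both are in period 3; the period trend gives P the larger value.
Tabulated first ionization energy (kJ/mol): Mg 738, Si 786, P 1012, Sn 709.
So from lowest to highest: Sn < Mg < Si < P.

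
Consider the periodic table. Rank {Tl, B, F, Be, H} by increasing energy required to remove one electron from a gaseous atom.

Tl < B < Be < H < F

H is in period 1, group 1; Be is in period 2, group 2; B is in period 2, group 13; F is in period 2, group 17; Tl is in period 6, group 13.
Across a period the outer electron is held more tightly (higher IE₁); down a group it sits in a higher shell, more shielded, and comes off more easily.
These span different periods and groups, so the two trends combine.
B > Tl: B sits above Tl in group 13, so the down-group effect alone puts B higher.
Be > B: this pair runs against the simple trend — see the exception note.
H > Be: the two effects oppose for this pair; the down-group effect wins (1312 vs 900 kJ/mol).
F > H: period and group pull opposite ways; the across-period shift dominates (1681 vs 1312 kJ/mol).
Note the exception: Be has a higher first ionization energy than B, contrary to the simple trend — removing B's lone 2p electron is easier than breaking Be's filled 2s².
Tabulated first ionization energy (kJ/mol): H 1312, Be 900, B 801, F 1681, Tl 589.
So from lowest to highest: Tl < B < Be < H < F.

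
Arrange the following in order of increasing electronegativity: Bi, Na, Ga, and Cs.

Na is in period 3, group 1; Ga is in period 4, group 13; Cs is in period 6, group 1; Bi is in period 6, group 15.
Atoms toward the upper right of the periodic table pull bonding electrons most strongly.
These span different periods and groups, so the two trends combine.
Na > Cs: Na sits above Cs in group 1, so the down-group effect alone puts Na higher.
Ga > Na: the two effects oppose for this pair; the across-period effect wins (1.81 vs 0.93).
Bi > Ga: the two effects oppose for this pair; the across-period effect wins (2.02 vs 1.81).
For reference (Pauling): Na 0.93, Ga 1.81, Cs 0.79, Bi 2.02.
So from lowest to highest: Cs < Na < Ga < Bi.

Cs < Na < Ga < Bi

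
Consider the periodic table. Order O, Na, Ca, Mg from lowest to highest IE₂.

Consider each +1 ion: O⁺ still has 5 valence electrons; Na⁺ is the bare [Ne] core; Ca⁺ still has 1 valence electron; Mg⁺ still has 1 valence electron.
Breaking into a closed-shell core is much more expensive than removing a leftover valence electron — Na has the largest IE_2 here.
Valence configurations: O⁺ [He]2s²2p³, Ca⁺ [Ar]4s¹, Mg⁺ [Ne]3s¹.
The numbers (kJ/mol): O 3388, Na 4562, Ca 1145, Mg 1451.
So the second ionization energies run Ca < Mg < O < Na.

Ca < Mg < O < Na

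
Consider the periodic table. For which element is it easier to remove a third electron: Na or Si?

IE_3 is the cost of taking one more electron from the +2 cation: Na²⁺ is already 1 electron into the core; Si²⁺ still has 2 valence electrons.
Core electrons are held far more tightly than valence electrons, so Na tops the IE_3 order.
Tabulated IE_3 (kJ/mol): Na 6910, Si 3232.
Hence IE_3: Si < Na.

Si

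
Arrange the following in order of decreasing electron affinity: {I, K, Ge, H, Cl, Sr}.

Cl, I, Ge, H, K, Sr

H is in period 1, group 1; Cl is in period 3, group 17; K is in period 4, group 1; Ge is in period 4, group 14; Sr is in period 5, group 2; I is in period 5, group 17.
EA tends to increase across a period and decrease down a group, though the pattern is less regular than for IE or radius.
Here both period and group differ, so the two effects have to be weighed against each other.
K > Sr: period and group pull opposite ways; the down-group shift dominates (48 vs 5 kJ/mol).
H > K: H sits above K in group 1, so the down-group effect alone puts H higher.
Ge > H: the two effects oppose for this pair; the across-period effect wins (119 vs 73 kJ/mol).
I > Ge: period and group pull opposite ways; the across-period shift dominates (295 vs 119 kJ/mol).
Cl > I: they share group 17; the group trend gives Cl the larger value.
Tabulated electron affinity (kJ/mol): H 73, Cl 349, K 48, Ge 119, Sr 5, I 295.
So from highest to lowest: Cl > I > Ge > H > K > Sr.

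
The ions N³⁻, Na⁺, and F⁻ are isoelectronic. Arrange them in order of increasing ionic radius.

Na⁺, F⁻, N³⁻

All of these have 10 electrons, so size is governed by nuclear charge alone: the more protons, the stronger the pull on the same electron cloud, and the smaller the ion.
Nuclear charges: Na⁺ (Z=11), F⁻ (Z=9), N³⁻ (Z=7).
Smallest to largest: Na⁺ < F⁻ < N³⁻.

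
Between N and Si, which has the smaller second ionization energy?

Si

Consider each +1 ion: N⁺ still has 4 valence electrons; Si⁺ still has 3 valence electrons.
All are still removing valence electrons, so compare the +1 ions as you would atoms: IE_2 generally rises across a period (higher Z_eff) and falls down a group (larger shell), subject to the usual subshell exceptions.
Valence configurations: N⁺ [He]2s²2p², Si⁺ [Ne]3s²3p¹.
Tabulated IE_2 (kJ/mol): N 2856, Si 1577.
Hence IE_2: Si < N.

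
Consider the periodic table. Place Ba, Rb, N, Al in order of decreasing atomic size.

N is in period 2, group 15; Al is in period 3, group 13; Rb is in period 5, group 1; Ba is in period 6, group 2.
Radius decreases left→right (rising Z_eff, same n) and increases top→bottom (higher n).
Neither a single period nor a single group — weigh both effects.
Al > N: relative to N, both the across-period and down-group shifts push Al's atomic radius up.
Ba > Al: both effects reinforce here, so Ba is clearly the larger of the two.
Rb > Ba: period and group pull opposite ways; the across-period shift dominates (210 vs 196 pm).
Approximate values (pm): N 71, Al 126, Rb 210, Ba 196.
So from largest to smallest: Rb > Ba > Al > N.

Rb > Ba > Al > N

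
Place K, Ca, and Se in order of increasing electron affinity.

K is in period 4, group 1; Ca is in period 4, group 2; Se is in period 4, group 16.
Adding an electron releases more energy for atoms nearer the top right (short of the noble gases).
All lie in period 4; the across-period trend (electron affinity increases left to right) applies, with the exception below.
Note the exception: K has a higher electron affinity than Ca, contrary to the simple trend — adding an electron to Ca (ns²) has to open a new, higher-energy np subshell, which is unfavourable.
Tabulated electron affinity (kJ/mol): K 48, Ca 2, Se 195.
So from lowest to highest: Ca < K < Se.

Ca, K, Se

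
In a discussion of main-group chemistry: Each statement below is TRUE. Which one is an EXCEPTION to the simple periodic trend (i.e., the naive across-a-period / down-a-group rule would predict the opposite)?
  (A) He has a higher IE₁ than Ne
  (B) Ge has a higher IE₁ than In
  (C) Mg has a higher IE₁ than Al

The general trend: IE₁ increases across a period and decreases down a group.
(A) He (period 1, group 18) vs Ne (period 2, group 18): the stated order agrees with the simple trend.
(B) Ge (period 4, group 14) vs In (period 5, group 13): the stated order agrees with the simple trend.
(C) Mg (period 3, group 2) vs Al (period 3, group 13): the stated order contradicts the simple trend.
The exception is (C): Al's single 3p electron is easier to remove than one from Mg's filled 3s².

(C)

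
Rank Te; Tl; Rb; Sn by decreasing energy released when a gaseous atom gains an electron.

Te, Sn, Rb, Tl

Rb is in period 5, group 1; Sn is in period 5, group 14; Te is in period 5, group 16; Tl is in period 6, group 13.
Electron affinity generally becomes more exothermic across a period toward the halogens and less exothermic down a group.
Neither a single period nor a single group — weigh both effects.
Rb > Tl: the two effects oppose for this pair; the down-group effect wins (47 vs 19 kJ/mol).
Sn > Rb: Sn lies to the right of Rb in period 5, so the across-period effect alone puts Sn higher.
Te > Sn: Te lies to the right of Sn in period 5, so the across-period effect alone puts Te higher.
Approximate values (kJ/mol): Rb 47, Sn 107, Te 190, Tl 19.
So from highest to lowest: Te > Sn > Rb > Tl.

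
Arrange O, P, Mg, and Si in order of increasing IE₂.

Mg < Si < P < O

IE_2 is the cost of taking one more electron from the +1 cation: O⁺ still has 5 valence electrons; P⁺ still has 4 valence electrons; Mg⁺ still has 1 valence electron; Si⁺ still has 3 valence electrons.
All are still removing valence electrons, so compare the +1 ions as you would atoms: IE_2 generally rises across a period (higher Z_eff) and falls down a group (larger shell), subject to the usual subshell exceptions.
Valence configurations: O⁺ [He]2s²2p³, P⁺ [Ne]3s²3p², Mg⁺ [Ne]3s¹, Si⁺ [Ne]3s²3p¹.
Tabulated IE_2 (kJ/mol): O 3388, P 1907, Mg 1451, Si 1577.
Overall IE_2 order: Mg < Si < P < O.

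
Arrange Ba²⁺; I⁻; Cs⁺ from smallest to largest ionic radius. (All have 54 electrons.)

All of these have 54 electrons, so size is governed by nuclear charge alone: the more protons, the stronger the pull on the same electron cloud, and the smaller the ion.
Nuclear charges: Ba²⁺ (Z=56), Cs⁺ (Z=55), I⁻ (Z=53).
Smallest to largest: Ba²⁺ < Cs⁺ < I⁻.

Ba²⁺ < Cs⁺ < I⁻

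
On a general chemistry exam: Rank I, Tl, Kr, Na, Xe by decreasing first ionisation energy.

First ionization energy rises across a period (greater Z_eff holds electrons more tightly) and falls down a group (valence electrons are farther from the nucleus).
Here both period and group differ, so the two effects have to be weighed against each other.
Tl > Na: the two effects oppose for this pair; the across-period effect wins (589 vs 496 kJ/mol).
I > Tl: relative to Tl, both the across-period and down-group shifts push I's first ionization energy up.
Xe > I: Xe lies to the right of I in period 5, so the across-period effect alone puts Xe higher.
Kr > Xe: Kr sits above Xe in group 18, so the down-group effect alone puts Kr higher.
For reference (kJ/mol): Na 496, Kr 1351, I 1008, Xe 1170, Tl 589.
So from highest to lowest: Kr > Xe > I > Tl > Na.

Kr > Xe > I > Tl > Na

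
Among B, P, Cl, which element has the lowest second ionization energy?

Consider each +1 ion: B⁺ still has 2 valence electrons; P⁺ still has 4 valence electrons; Cl⁺ still has 6 valence electrons.
All are still removing valence electrons, so compare the +1 ions as you would atoms: IE_2 generally rises across a period (higher Z_eff) and falls down a group (larger shell), subject to the usual subshell exceptions.
Valence configurations: B⁺ [He]2s², P⁺ [Ne]3s²3p², Cl⁺ [Ne]3s²3p⁴.
The numbers (kJ/mol): B 2427, P 1907, Cl 2298.
Overall IE_2 order: P < Cl < B.

P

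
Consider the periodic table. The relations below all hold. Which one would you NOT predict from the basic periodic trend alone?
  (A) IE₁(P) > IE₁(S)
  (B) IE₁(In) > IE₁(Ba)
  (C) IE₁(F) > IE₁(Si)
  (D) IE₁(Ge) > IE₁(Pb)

(A)

The general trend: IE₁ increases across a period and decreases down a group.
(A) P (period 3, group 15) vs S (period 3, group 16): the stated order contradicts the simple trend.
(B) In (period 5, group 13) vs Ba (period 6, group 2): the stated order agrees with the simple trend.
(C) F (period 2, group 17) vs Si (period 3, group 14): the stated order agrees with the simple trend.
(D) Ge (period 4, group 14) vs Pb (period 6, group 14): the stated order agrees with the simple trend.
The exception is (A): S (3p⁴) ionizes more easily than half-filled P (3p³) because the paired 3p electron in S is pushed out by e⁻–e⁻ repulsion.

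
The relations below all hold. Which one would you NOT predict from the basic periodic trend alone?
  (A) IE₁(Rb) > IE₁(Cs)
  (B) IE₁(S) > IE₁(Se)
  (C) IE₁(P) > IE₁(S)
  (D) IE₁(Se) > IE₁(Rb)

(C)

The general trend: first ionization energy increases across a period and decreases down a group.
(A) Rb (period 5, group 1) vs Cs (period 6, group 1): the stated order agrees with the simple trend.
(B) S (period 3, group 16) vs Se (period 4, group 16): the stated order agrees with the simple trend.
(C) P (period 3, group 15) vs S (period 3, group 16): the stated order contradicts the simple trend.
(D) Se (period 4, group 16) vs Rb (period 5, group 1): the stated order agrees with the simple trend.
The exception is (C): S (3p⁴) ionizes more easily than half-filled P (3p³) because the paired 3p electron in S is pushed out by e⁻–e⁻ repulsion.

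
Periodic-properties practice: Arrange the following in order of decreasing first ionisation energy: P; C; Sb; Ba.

C is in period 2, group 14; P is in period 3, group 15; Sb is in period 5, group 15; Ba is in period 6, group 2.
First ionization energy rises across a period (greater Z_eff holds electrons more tightly) and falls down a group (valence electrons are farther from the nucleus).
Neither a single period nor a single group — weigh both effects.
Sb > Ba: relative to Ba, both the across-period and down-group shifts push Sb's first ionization energy up.
P > Sb: P sits above Sb in group 15, so the down-group effect alone puts P higher.
C > P: the two effects oppose for this pair; the down-group effect wins (1086 vs 1012 kJ/mol).
Approximate values (kJ/mol): C 1086, P 1012, Sb 831, Ba 503.
So from highest to lowest: C > P > Sb > Ba.

C, P, Sb, Ba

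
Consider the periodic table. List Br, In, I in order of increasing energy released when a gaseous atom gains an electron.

In < I < Br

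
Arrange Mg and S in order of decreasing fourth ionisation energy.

The fourth ionization energy removes an electron from the +3 ion. For each element: Mg³⁺ is already 1 electron into the core; S³⁺ still has 3 valence electrons.
Pulling an electron out of a noble-gas core costs far more than removing a remaining valence electron, so Mg sits at the high end of IE_4.
Tabulated IE_4 (kJ/mol): Mg 10543, S 4556.
Putting it together, IE_4: S < Mg.

Mg > S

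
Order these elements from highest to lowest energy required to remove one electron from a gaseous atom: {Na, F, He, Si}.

He, F, Si, Na

He is in period 1, group 18; F is in period 2, group 17; Na is in period 3, group 1; Si is in period 3, group 14.
First ionization energy rises across a period (greater Z_eff holds electrons more tightly) and falls down a group (valence electrons are farther from the nucleus).
Neither a single period nor a single group — weigh both effects.
Si > Na: Si lies to the right of Na in period 3, so the across-period effect alone puts Si higher.
F > Si: relative to Si, both the across-period and down-group shifts push F's first ionization energy up.
He > F: both effects reinforce here, so He is clearly the higher of the two.
Approximate values (kJ/mol): He 2372, F 1681, Na 496, Si 786.
So from highest to lowest: He > F > Si > Na.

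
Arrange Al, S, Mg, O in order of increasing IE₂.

Mg < Al < S < O

The second ionization energy removes an electron from the +1 ion. For each element: Al⁺ still has 2 valence electrons; S⁺ still has 5 valence electrons; Mg⁺ still has 1 valence electron; O⁺ still has 5 valence electrons.
All are still removing valence electrons, so compare the +1 ions as you would atoms: IE_2 generally rises across a period (higher Z_eff) and falls down a group (larger shell), subject to the usual subshell exceptions.
Valence configurations: Al⁺ [Ne]3s², S⁺ [Ne]3s²3p³, Mg⁺ [Ne]3s¹, O⁺ [He]2s²2p³.
The numbers (kJ/mol): Al 1817, S 2252, Mg 1451, O 3388.
Overall IE_2 order: Mg < Al < S < O.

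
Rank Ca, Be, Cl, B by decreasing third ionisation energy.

Be > Ca > Cl > B

After 2 electrons have been removed, what remains? Ca²⁺ is the bare [Ar] core; Be²⁺ is the bare [He] core; Cl²⁺ still has 5 valence electrons; B²⁺ still has 1 valence electron.
Core electrons are held far more tightly than valence electrons, so Ca and Be top the IE_3 order.
Valence configurations: Cl²⁺ [Ne]3s²3p³, B²⁺ [He]2s¹.
Approximate IE_3 values (kJ/mol): Ca 4912, Be 14849, Cl 3822, B 3660.
So the third ionization energies run B < Cl < Ca < Be.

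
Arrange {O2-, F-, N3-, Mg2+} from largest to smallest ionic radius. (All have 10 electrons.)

All of these have 10 electrons, so size is governed by nuclear charge alone: the more protons, the stronger the pull on the same electron cloud, and the smaller the ion.
Nuclear charges: Mg2+ (Z=12), F- (Z=9), O2- (Z=8), N3- (Z=7).
Largest to smallest: N3- > O2- > F- > Mg2+.

N3- > O2- > F- > Mg2+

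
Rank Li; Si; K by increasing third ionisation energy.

After 2 electrons have been removed, what remains? Li²⁺ is already 1 electron into the core; Si²⁺ still has 2 valence electrons; K²⁺ is already 1 electron into the core.
Core electrons are held far more tightly than valence electrons, so K and Li top the IE_3 order.
The numbers (kJ/mol): Li 11815, Si 3232, K 4420.
So the third ionization energies run Si < K < Li.

Si < K < Li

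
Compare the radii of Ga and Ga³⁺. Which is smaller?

Forming Ga³⁺ removes 3 electrons from Ga. Fewer electrons for the same nuclear charge means less shielding and a higher Z_eff on the remaining electrons, and for main-group metals the entire outer shell is lost.
A cation is smaller than its parent atom: Ga³⁺ < Ga.

Ga³⁺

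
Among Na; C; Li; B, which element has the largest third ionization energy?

Li

After 2 electrons have been removed, what remains? Na²⁺ is already 1 electron into the core; C²⁺ still has 2 valence electrons; Li²⁺ is already 1 electron into the core; B²⁺ still has 1 valence electron.
Breaking into a closed-shell core is much more expensive than removing a leftover valence electron — Na and Li have the largest IE_3 here.
Valence configurations: C²⁺ [He]2s², B²⁺ [He]2s¹.
The numbers (kJ/mol): Na 6910, C 4620, Li 11815, B 3660.
So the third ionization energies run B < C < Na < Li.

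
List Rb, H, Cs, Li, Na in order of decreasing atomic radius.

Atomic radius shrinks across a period as nuclear charge pulls the same shell inward, and grows down a group as new shells are added.
All are in group 1, so atomic radius increases down the group.
So from largest to smallest: Cs > Rb > Na > Li > H.

Cs > Rb > Na > Li > H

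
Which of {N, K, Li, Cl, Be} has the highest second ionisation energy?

Li

The second ionization energy removes an electron from the +1 ion. For each element: N⁺ still has 4 valence electrons; K⁺ is the bare [Ar] core; Li⁺ is the bare [He] core; Cl⁺ still has 6 valence electrons; Be⁺ still has 1 valence electron.
Breaking into a closed-shell core is much more expensive than removing a leftover valence electron — K and Li have the largest IE_2 here.
Valence configurations: N⁺ [He]2s²2p², Cl⁺ [Ne]3s²3p⁴, Be⁺ [He]2s¹.
The numbers (kJ/mol): N 2856, K 3052, Li 7298, Cl 2298, Be 1757.
Overall IE_2 order: Be < Cl < N < K < Li.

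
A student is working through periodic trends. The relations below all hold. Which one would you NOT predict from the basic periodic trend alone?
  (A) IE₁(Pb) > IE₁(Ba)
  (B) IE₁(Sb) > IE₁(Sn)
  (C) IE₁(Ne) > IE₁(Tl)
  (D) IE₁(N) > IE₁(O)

(D)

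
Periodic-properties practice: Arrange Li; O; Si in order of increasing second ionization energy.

IE_2 is the cost of taking one more electron from the +1 cation: Li⁺ is the bare [He] core; O⁺ still has 5 valence electrons; Si⁺ still has 3 valence electrons.
Core electrons are held far more tightly than valence electrons, so Li tops the IE_2 order.
Valence configurations: O⁺ [He]2s²2p³, Si⁺ [Ne]3s²3p¹.
Approximate IE_2 values (kJ/mol): Li 7298, O 3388, Si 1577.
So the second ionization energies run Si < O < Li.

Si < O < Li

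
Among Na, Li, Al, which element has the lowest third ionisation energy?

Al

After 2 electrons have been removed, what remains? Na²⁺ is already 1 electron into the core; Li²⁺ is already 1 electron into the core; Al²⁺ still has 1 valence electron.
Pulling an electron out of a noble-gas core costs far more than removing a remaining valence electron, so Na and Li sit at the high end of IE_3.
Approximate IE_3 values (kJ/mol): Na 6910, Li 11815, Al 2745.
Hence IE_3: Al < Na < Li.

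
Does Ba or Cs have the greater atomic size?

Cs

Radius decreases left→right (rising Z_eff, same n) and increases top→bottom (higher n).
All lie in period 6, so atomic radius increases right to left.
So Cs has the greater atomic size (Cs > Ba).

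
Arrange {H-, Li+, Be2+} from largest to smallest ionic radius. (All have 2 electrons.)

All of these have 2 electrons, so size is governed by nuclear charge alone: the more protons, the stronger the pull on the same electron cloud, and the smaller the ion.
Nuclear charges: Be2+ (Z=4), Li+ (Z=3), H- (Z=1).
Largest to smallest: H- > Li+ > Be2+.

H- > Li+ > Be2+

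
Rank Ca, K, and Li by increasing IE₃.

Consider each +2 ion: Ca²⁺ is the bare [Ar] core; K²⁺ is already 1 electron into the core; Li²⁺ is already 1 electron into the core.
All of these are removing an electron from a noble-gas core or deeper; the smaller core (lower principal quantum number) is held far more tightly, and within a period the higher nuclear charge binds the same core more tightly.
Tabulated IE_3 (kJ/mol): Ca 4912, K 4420, Li 11815.
Putting it together, IE_3: K < Ca < Li.

K < Ca < Li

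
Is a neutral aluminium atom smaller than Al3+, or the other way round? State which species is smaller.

Al3+

Forming Al3+ removes 3 electrons from Al. Fewer electrons for the same nuclear charge means less shielding and a higher Z_eff on the remaining electrons, and for main-group metals the entire outer shell is lost.
A cation is smaller than its parent atom: Al3+ < Al.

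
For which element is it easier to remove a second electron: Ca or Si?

IE_2 is the cost of taking one more electron from the +1 cation: Ca⁺ still has 1 valence electron; Si⁺ still has 3 valence electrons.
All are still removing valence electrons, so compare the +1 ions as you would atoms: IE_2 generally rises across a period (higher Z_eff) and falls down a group (larger shell), subject to the usual subshell exceptions.
Valence configurations: Ca⁺ [Ar]4s¹, Si⁺ [Ne]3s²3p¹.
Approximate IE_2 values (kJ/mol): Ca 1145, Si 1577.
Putting it together, IE_2: Ca < Si.

Ca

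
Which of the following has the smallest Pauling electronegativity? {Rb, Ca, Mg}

Rb

Mg is in period 3, group 2; Ca is in period 4, group 2; Rb is in period 5, group 1.
Atoms toward the upper right of the periodic table pull bonding electrons most strongly.
Here both period and group differ, so the two effects have to be weighed against each other.
Ca > Rb: both effects reinforce here, so Ca is clearly the higher of the two.
Mg > Ca: they share group 2; the group trend gives Mg the larger value.
Approximate values (Pauling): Mg 1.31, Ca 1.00, Rb 0.82.
The smallest Pauling electronegativity among these belongs to Rb.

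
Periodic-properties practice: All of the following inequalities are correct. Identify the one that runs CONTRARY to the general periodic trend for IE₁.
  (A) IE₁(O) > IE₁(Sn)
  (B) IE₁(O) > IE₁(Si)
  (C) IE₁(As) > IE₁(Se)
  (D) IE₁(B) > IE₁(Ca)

(C)

The general trend: IE₁ increases across a period and decreases down a group.
(A) O (period 2, group 16) vs Sn (period 5, group 14): the stated order agrees with the simple trend.
(B) O (period 2, group 16) vs Si (period 3, group 14): the stated order agrees with the simple trend.
(C) As (period 4, group 15) vs Se (period 4, group 16): the stated order contradicts the simple trend.
(D) B (period 2, group 13) vs Ca (period 4, group 2): the stated order agrees with the simple trend.
The exception is (C): Se (4p⁴) ionizes more easily than half-filled As (4p³).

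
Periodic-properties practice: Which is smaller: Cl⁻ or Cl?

Forming Cl⁻ adds 1 electron to Cl. More electron–electron repulsion in the same shell, with unchanged nuclear charge, lets the cloud expand.
An anion is larger than its parent atom: Cl⁻ > Cl.

Cl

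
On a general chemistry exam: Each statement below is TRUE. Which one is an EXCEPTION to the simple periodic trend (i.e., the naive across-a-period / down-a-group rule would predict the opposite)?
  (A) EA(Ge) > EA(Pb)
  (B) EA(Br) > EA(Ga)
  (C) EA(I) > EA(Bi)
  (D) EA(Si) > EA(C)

(D)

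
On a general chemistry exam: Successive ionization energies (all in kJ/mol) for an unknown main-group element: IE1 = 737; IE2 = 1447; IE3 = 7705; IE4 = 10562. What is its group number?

Group 2

Look for the largest jump between consecutive ionization energies: IE3/IE2 ≈ 5.3, far larger than any earlier ratio.
That jump marks the point where a core electron is being removed. So the atom has 2 valence electrons.
A main-group element with 2 valence electrons is in group 2.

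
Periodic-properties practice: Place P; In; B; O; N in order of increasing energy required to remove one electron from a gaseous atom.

In < B < P < O < N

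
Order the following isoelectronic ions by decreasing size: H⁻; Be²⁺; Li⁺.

H⁻ > Li⁺ > Be²⁺

All of these have 2 electrons, so size is governed by nuclear charge alone: the more protons, the stronger the pull on the same electron cloud, and the smaller the ion.
Nuclear charges: Be²⁺ (Z=4), Li⁺ (Z=3), H⁻ (Z=1).
Largest to smallest: H⁻ > Li⁺ > Be²⁺.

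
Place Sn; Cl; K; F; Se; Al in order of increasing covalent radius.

Across a period the added protons contract the valence shell; down a group each new principal shell makes the atom larger.
Here both period and group differ, so the two effects have to be weighed against each other.
Cl > F: Cl sits below F in group 17, so the down-group effect alone puts Cl larger.
Se > Cl: both effects reinforce here, so Se is clearly the larger of the two.
Al > Se: period and group pull opposite ways; the across-period shift dominates (126 vs 116 pm).
Sn > Al: period and group pull opposite ways; the down-group shift dominates (140 vs 126 pm).
K > Sn: period and group pull opposite ways; the across-period shift dominates (196 vs 140 pm).
Tabulated atomic radius (pm): F 64, Al 126, Cl 99, K 196, Se 116, Sn 140.
So from smallest to largest: F < Cl < Se < Al < Sn < K.

F, Cl, Se, Al, Sn, K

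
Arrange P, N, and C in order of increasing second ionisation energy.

P < C < N

After 1 electron has been removed, what remains? P⁺ still has 4 valence electrons; N⁺ still has 4 valence electrons; C⁺ still has 3 valence electrons.
All are still removing valence electrons, so compare the +1 ions as you would atoms: IE_2 generally rises across a period (higher Z_eff) and falls down a group (larger shell), subject to the usual subshell exceptions.
Valence configurations: P⁺ [Ne]3s²3p², N⁺ [He]2s²2p², C⁺ [He]2s²2p¹.
Tabulated IE_2 (kJ/mol): P 1907, N 2856, C 2353.
So the second ionization energies run P < C < N.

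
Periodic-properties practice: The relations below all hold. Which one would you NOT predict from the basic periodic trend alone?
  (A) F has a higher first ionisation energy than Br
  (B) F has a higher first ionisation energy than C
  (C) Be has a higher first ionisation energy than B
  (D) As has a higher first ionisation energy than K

The general trend: first ionisation energy increases across a period and decreases down a group.
(A) F (period 2, group 17) vs Br (period 4, group 17): the stated order agrees with the simple trend.
(B) F (period 2, group 17) vs C (period 2, group 14): the stated order agrees with the simple trend.
(C) Be (period 2, group 2) vs B (period 2, group 13): the stated order contradicts the simple trend.
(D) As (period 4, group 15) vs K (period 4, group 1): the stated order agrees with the simple trend.
The exception is (C): removing B's lone 2p electron is easier than breaking Be's filled 2s².

(C)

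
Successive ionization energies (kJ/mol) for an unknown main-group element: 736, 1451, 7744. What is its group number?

Group 2

Look for the largest jump between consecutive ionization energies: IE3/IE2 ≈ 5.3, far larger than any earlier ratio.
That jump marks the point where a core electron is being removed. So the atom has 2 valence electrons.
A main-group element with 2 valence electrons is in group 2.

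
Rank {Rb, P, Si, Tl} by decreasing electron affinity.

Si > P > Rb > Tl

Si is in period 3, group 14; P is in period 3, group 15; Rb is in period 5, group 1; Tl is in period 6, group 13.
Adding an electron releases more energy for atoms nearer the top right (short of the noble gases).
Here both period and group differ, so the two effects have to be weighed against each other.
Rb > Tl: period and group pull opposite ways; the down-group shift dominates (47 vs 19 kJ/mol).
P > Rb: both effects reinforce here, so P is clearly the higher of the two.
Si > P: this pair runs against the simple trend — see the exception note.
Note the exception: Si has a higher electron affinity than P, contrary to the simple trend — adding an electron to P's half-filled 3p³ is unfavourable, so Si (3p²) has the more exothermic EA.
For reference (kJ/mol): Si 134, P 72, Rb 47, Tl 19.
So from highest to lowest: Si > P > Rb > Tl.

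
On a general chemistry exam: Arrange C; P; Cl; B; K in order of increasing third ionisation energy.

After 2 electrons have been removed, what remains? C²⁺ still has 2 valence electrons; P²⁺ still has 3 valence electrons; Cl²⁺ still has 5 valence electrons; B²⁺ still has 1 valence electron; K²⁺ is already 1 electron into the core.
Usually core removal costs more than valence removal, but here the competition is close: a tightly held n=2 valence electron can cost more to remove than an n=3 core electron, so the actual values have to decide it.
Valence configurations: C²⁺ [He]2s², P²⁺ [Ne]3s²3p¹, Cl²⁺ [Ne]3s²3p³, B²⁺ [He]2s¹.
The numbers (kJ/mol): C 4620, P 2914, Cl 3822, B 3660, K 4420.
Overall IE_3 order: P < B < Cl < K < C.

P, B, Cl, K, C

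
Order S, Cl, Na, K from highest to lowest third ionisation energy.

Na > K > Cl > S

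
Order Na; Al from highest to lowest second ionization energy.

Na, Al

After 1 electron has been removed, what remains? Na⁺ is the bare [Ne] core; Al⁺ still has 2 valence electrons.
Core electrons are held far more tightly than valence electrons, so Na tops the IE_2 order.
Tabulated IE_2 (kJ/mol): Na 4562, Al 1817.
So the second ionization energies run Al < Na.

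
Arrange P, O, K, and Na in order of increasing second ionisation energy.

IE_2 is the cost of taking one more electron from the +1 cation: P⁺ still has 4 valence electrons; O⁺ still has 5 valence electrons; K⁺ is the bare [Ar] core; Na⁺ is the bare [Ne] core.
Usually core removal costs more than valence removal, but here the competition is close: a tightly held n=2 valence electron can cost more to remove than an n=3 core electron, so the actual values have to decide it.
Valence configurations: P⁺ [Ne]3s²3p², O⁺ [He]2s²2p³.
Tabulated IE_2 (kJ/mol): P 1907, O 3388, K 3052, Na 4562.
So the second ionization energies run P < K < O < Na.

P < K < O < Na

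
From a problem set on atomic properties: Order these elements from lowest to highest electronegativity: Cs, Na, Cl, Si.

Na is in period 3, group 1; Si is in period 3, group 14; Cl is in period 3, group 17; Cs is in period 6, group 1.
EN rises left→right (higher Z_eff, smaller atoms) and falls top→bottom (larger, more shielded atoms).
Neither a single period nor a single group — weigh both effects.
Na > Cs: they share group 1; the group trend gives Na the larger value.
Si > Na: both are in period 3; the period trend gives Si the larger value.
Cl > Si: both are in period 3; the period trend gives Cl the larger value.
Approximate values (Pauling): Na 0.93, Si 1.90, Cl 3.16, Cs 0.79.
So from lowest to highest: Cs < Na < Si < Cl.

Cs < Na < Si < Cl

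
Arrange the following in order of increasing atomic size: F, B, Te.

B is in period 2, group 13; F is in period 2, group 17; Te is in period 5, group 16.
Across a period the added protons contract the valence shell; down a group each new principal shell makes the atom larger.
Here both period and group differ, so the two effects have to be weighed against each other.
B > F: B lies to the left of F in period 2, so the across-period effect alone puts B larger.
Te > B: the two effects oppose for this pair; the down-group effect wins (136 vs 85 pm).
For reference (pm): B 85, F 64, Te 136.
So from smallest to largest: F < B < Te.

F, B, Te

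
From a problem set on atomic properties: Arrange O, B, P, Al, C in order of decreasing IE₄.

B > Al > O > C > P

IE_4 is the cost of taking one more electron from the +3 cation: O³⁺ still has 3 valence electrons; B³⁺ is the bare [He] core; P³⁺ still has 2 valence electrons; Al³⁺ is the bare [Ne] core; C³⁺ still has 1 valence electron.
Core electrons are held far more tightly than valence electrons, so Al and B top the IE_4 order.
Valence configurations: O³⁺ [He]2s²2p¹, P³⁺ [Ne]3s², C³⁺ [He]2s¹.
Tabulated IE_4 (kJ/mol): O 7469, B 25026, P 4964, Al 11577, C 6223.
Overall IE_4 order: P < C < O < Al < B.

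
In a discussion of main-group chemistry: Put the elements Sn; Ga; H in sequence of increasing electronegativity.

Ga, Sn, H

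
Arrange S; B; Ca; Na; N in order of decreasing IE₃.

Consider each +2 ion: S²⁺ still has 4 valence electrons; B²⁺ still has 1 valence electron; Ca²⁺ is the bare [Ar] core; Na²⁺ is already 1 electron into the core; N²⁺ still has 3 valence electrons.
Core electrons are held far more tightly than valence electrons, so Ca and Na top the IE_3 order.
Valence configurations: S²⁺ [Ne]3s²3p², B²⁺ [He]2s¹, N²⁺ [He]2s²2p¹.
Approximate IE_3 values (kJ/mol): S 3357, B 3660, Ca 4912, Na 6910, N 4578.
Hence IE_3: S < B < N < Ca < Na.

Na > Ca > N > B > S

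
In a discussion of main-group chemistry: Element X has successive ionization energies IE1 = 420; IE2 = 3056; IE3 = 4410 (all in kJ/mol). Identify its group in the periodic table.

Group 1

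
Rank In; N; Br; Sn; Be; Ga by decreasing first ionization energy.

N > Br > Be > Sn > Ga > In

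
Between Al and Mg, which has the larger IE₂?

Al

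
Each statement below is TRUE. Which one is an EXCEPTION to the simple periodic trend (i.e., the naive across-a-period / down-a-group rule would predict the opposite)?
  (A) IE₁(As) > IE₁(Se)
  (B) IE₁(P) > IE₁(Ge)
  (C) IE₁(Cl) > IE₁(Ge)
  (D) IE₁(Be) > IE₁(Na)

(A)

The general trend: first ionization energy increases across a period and decreases down a group.
(A) As (period 4, group 15) vs Se (period 4, group 16): the stated order contradicts the simple trend.
(B) P (period 3, group 15) vs Ge (period 4, group 14): the stated order agrees with the simple trend.
(C) Cl (period 3, group 17) vs Ge (period 4, group 14): the stated order agrees with the simple trend.
(D) Be (period 2, group 2) vs Na (period 3, group 1): the stated order agrees with the simple trend.
The exception is (A): Se (4p⁴) ionizes more easily than half-filled As (4p³).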